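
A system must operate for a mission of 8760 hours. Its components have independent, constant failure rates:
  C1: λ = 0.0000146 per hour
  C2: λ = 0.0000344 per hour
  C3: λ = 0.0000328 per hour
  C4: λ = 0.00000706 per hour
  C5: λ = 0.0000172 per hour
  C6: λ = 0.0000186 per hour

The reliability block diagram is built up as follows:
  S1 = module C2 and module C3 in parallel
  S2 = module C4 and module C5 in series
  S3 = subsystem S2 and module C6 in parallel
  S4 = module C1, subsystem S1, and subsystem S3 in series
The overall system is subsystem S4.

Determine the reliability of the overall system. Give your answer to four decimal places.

0.7991

R(C1) = exp(−0.0000146 × 8760) = 0.879945
R(C2) = exp(−0.0000344 × 8760) = 0.739823
R(C3) = exp(−0.0000328 × 8760) = 0.750266
R(C4) = exp(−0.00000706 × 8760) = 0.940028
R(C5) = exp(−0.0000172 × 8760) = 0.860130
R(C6) = exp(−0.0000186 × 8760) = 0.849646
Parallel (C2 and C3): 1 − (1 − 0.739823)(1 − 0.750266) = 0.935025
Series (C4 and C5): 0.940028 × 0.860130 = 0.808546
Parallel ([0.808546] and C6): 1 − (1 − 0.808546)(1 − 0.849646) = 0.971214
Series (C1, [0.935025], and [0.971214]): 0.879945 × 0.935025 × 0.971214 = 0.7991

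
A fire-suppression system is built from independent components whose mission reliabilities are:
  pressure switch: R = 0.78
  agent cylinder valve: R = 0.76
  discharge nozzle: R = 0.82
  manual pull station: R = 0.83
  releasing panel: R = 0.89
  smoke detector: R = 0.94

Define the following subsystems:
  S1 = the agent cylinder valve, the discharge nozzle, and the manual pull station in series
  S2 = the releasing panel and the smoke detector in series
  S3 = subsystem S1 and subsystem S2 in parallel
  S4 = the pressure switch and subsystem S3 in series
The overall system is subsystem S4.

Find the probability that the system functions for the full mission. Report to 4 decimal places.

0.7185

Series (agent cylinder valve, discharge nozzle, and manual pull station): 0.760000 × 0.820000 × 0.830000 = 0.517256
Series (releasing panel and smoke detector): 0.890000 × 0.940000 = 0.836600
Parallel ([0.517256] and [0.836600]): 1 − (1 − 0.517256)(1 − 0.836600) = 0.921120
Series (pressure switch and [0.921120]): 0.780000 × 0.921120 = 0.7185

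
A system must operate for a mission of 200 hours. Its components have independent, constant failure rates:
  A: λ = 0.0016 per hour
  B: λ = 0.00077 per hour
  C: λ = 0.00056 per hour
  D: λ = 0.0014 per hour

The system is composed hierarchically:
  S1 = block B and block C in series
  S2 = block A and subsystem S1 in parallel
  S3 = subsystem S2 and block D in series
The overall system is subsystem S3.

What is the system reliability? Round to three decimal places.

R(A) = exp(−0.0016 × 200) = 0.72615
R(B) = exp(−0.00077 × 200) = 0.85727
R(C) = exp(−0.00056 × 200) = 0.89404
R(D) = exp(−0.0014 × 200) = 0.75578
Series (B and C): 0.85727 × 0.89404 = 0.76643
Parallel (A and [0.76643]): 1 − (1 − 0.72615)(1 − 0.76643) = 0.93604
Series ([0.93604] and D): 0.93604 × 0.75578 = 0.707

0.707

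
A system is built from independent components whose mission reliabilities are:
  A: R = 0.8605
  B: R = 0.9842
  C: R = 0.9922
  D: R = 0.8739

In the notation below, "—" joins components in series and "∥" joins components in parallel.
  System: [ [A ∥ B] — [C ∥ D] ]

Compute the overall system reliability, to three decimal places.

0.997

Parallel (A and B): 1 − (1 − 0.86050)(1 − 0.98420) = 0.99780
Parallel (C and D): 1 − (1 − 0.99220)(1 − 0.87390) = 0.99902
Series ([0.99780] and [0.99902]): 0.99780 × 0.99902 = 0.997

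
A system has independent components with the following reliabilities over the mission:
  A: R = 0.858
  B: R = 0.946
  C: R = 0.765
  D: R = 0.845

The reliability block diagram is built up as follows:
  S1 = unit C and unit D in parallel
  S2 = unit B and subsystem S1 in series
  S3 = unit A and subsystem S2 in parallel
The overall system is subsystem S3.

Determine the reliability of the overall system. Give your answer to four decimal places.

0.9874

Parallel (C and D): 1 − (1 − 0.765000)(1 − 0.845000) = 0.963575
Series (B and [0.963575]): 0.946000 × 0.963575 = 0.911542
Parallel (A and [0.911542]): 1 − (1 − 0.858000)(1 − 0.911542) = 0.9874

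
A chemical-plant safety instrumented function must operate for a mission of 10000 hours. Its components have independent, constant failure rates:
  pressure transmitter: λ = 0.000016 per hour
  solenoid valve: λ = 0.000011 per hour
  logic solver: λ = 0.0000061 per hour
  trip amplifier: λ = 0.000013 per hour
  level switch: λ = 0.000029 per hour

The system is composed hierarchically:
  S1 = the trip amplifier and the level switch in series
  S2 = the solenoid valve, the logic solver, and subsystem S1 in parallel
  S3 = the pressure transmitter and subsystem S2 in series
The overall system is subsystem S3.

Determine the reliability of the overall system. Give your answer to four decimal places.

0.8503

R(pressure transmitter) = exp(−0.000016 × 10000) = 0.852144
R(solenoid valve) = exp(−0.000011 × 10000) = 0.895834
R(logic solver) = exp(−0.0000061 × 10000) = 0.940823
R(trip amplifier) = exp(−0.000013 × 10000) = 0.878095
R(level switch) = exp(−0.000029 × 10000) = 0.748264
Series (trip amplifier and level switch): 0.878095 × 0.748264 = 0.657047
Parallel (solenoid valve, logic solver, and [0.657047]): 1 − (1 − 0.895834)(1 − 0.940823)(1 − 0.657047) = 0.997886
Series (pressure transmitter and [0.997886]): 0.852144 × 0.997886 = 0.8503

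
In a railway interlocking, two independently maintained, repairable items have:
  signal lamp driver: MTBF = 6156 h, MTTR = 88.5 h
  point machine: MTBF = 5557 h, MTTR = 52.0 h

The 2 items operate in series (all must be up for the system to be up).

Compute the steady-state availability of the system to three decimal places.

A(signal lamp driver) = MTBF/(MTBF+MTTR) = 6156/(6156+88.5) = 0.985828
A(point machine) = MTBF/(MTBF+MTTR) = 5557/(5557+52.0) = 0.990729
Series availability: 0.985828 × 0.990729 = 0.977

0.977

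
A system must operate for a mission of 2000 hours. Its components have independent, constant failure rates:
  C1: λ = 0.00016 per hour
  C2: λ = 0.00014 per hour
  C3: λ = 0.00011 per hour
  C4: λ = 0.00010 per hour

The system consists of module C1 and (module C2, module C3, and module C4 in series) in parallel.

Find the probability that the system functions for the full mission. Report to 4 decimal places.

R(C1) = exp(−0.00016 × 2000) = 0.726149
R(C2) = exp(−0.00014 × 2000) = 0.755784
R(C3) = exp(−0.00011 × 2000) = 0.802519
R(C4) = exp(−0.00010 × 2000) = 0.818731
Series (C2, C3, and C4): 0.755784 × 0.802519 × 0.818731 = 0.496586
Parallel (C1 and [0.496586]): 1 − (1 − 0.726149)(1 − 0.496586) = 0.8621

0.8621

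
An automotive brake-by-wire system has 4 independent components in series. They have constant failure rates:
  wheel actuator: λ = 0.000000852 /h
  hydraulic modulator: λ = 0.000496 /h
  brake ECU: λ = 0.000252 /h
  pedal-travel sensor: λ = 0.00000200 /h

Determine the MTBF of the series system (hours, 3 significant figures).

Series of exponential components: λ_sys = Σ λ_i
λ_sys = 0.000000852 + 0.000496 + 0.000252 + 0.00000200 = 7.5085e-04 /h
MTBF = 1 / λ_sys = 1330 h

1330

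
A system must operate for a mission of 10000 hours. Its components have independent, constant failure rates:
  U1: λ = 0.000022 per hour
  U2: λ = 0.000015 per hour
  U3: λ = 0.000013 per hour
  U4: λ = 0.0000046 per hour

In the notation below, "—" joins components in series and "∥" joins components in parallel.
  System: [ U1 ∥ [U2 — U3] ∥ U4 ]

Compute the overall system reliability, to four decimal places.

R(U1) = exp(−0.000022 × 10000) = 0.802519
R(U2) = exp(−0.000015 × 10000) = 0.860708
R(U3) = exp(−0.000013 × 10000) = 0.878095
R(U4) = exp(−0.0000046 × 10000) = 0.955042
Series (U2 and U3): 0.860708 × 0.878095 = 0.755783
Parallel (U1, [0.755783], and U4): 1 − (1 − 0.802519)(1 − 0.755783)(1 − 0.955042) = 0.9978

0.9978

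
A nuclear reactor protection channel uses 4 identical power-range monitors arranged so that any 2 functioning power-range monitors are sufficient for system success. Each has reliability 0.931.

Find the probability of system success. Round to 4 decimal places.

0.9988

R = Σ_{i=2}^{4} C(4,i) p^i (1−p)^{4−i} with p = 0.931
C(4,2)·0.931^2·0.069^2 = 0.024760
C(4,3)·0.931^3·0.069^1 = 0.222719
C(4,4)·0.931^4·0.069^0 = 0.751275
Sum = 0.9988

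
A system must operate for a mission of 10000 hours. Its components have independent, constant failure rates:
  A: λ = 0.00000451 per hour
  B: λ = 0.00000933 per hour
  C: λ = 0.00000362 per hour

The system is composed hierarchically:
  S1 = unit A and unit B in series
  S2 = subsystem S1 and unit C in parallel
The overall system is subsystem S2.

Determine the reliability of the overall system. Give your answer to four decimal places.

R(A) = exp(−0.00000451 × 10000) = 0.955902
R(B) = exp(−0.00000933 × 10000) = 0.910920
R(C) = exp(−0.00000362 × 10000) = 0.964447
Series (A and B): 0.955902 × 0.910920 = 0.870750
Parallel ([0.870750] and C): 1 − (1 − 0.870750)(1 − 0.964447) = 0.9954

0.9954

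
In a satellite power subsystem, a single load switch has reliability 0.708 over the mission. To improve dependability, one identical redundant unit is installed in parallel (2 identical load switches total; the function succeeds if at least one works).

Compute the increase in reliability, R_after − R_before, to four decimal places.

0.2067

R_before = 0.708
R_after = 1 − (1 − 0.708)^2 = 0.9147
ΔR = 0.9147 − 0.708 = 0.2067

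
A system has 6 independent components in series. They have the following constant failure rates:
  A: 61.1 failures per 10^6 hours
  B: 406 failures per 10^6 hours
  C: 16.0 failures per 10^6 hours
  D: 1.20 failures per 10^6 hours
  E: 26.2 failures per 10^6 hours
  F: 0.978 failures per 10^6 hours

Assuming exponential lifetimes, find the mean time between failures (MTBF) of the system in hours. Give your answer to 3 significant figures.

1960

Series of exponential components: λ_sys = Σ λ_i
λ_sys = 0.0000611 + 0.000406 + 0.0000160 + 0.00000120 + 0.0000262 + 0.000000978 = 5.1148e-04 /h
MTBF = 1 / λ_sys = 1960 h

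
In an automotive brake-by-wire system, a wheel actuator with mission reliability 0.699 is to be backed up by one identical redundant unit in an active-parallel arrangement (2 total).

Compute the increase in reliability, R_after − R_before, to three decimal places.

0.210

R_before = 0.699
R_after = 1 − (1 − 0.699)^2 = 0.909
ΔR = 0.909 − 0.699 = 0.210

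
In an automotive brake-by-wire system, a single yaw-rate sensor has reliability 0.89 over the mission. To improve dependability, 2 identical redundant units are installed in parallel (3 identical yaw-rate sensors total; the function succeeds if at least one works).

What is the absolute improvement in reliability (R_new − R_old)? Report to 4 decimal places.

R_before = 0.89
R_after = 1 − (1 − 0.89)^3 = 0.9987
ΔR = 0.9987 − 0.89 = 0.1087

0.1087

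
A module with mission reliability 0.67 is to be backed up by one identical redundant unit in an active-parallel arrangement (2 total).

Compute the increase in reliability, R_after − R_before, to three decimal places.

R_before = 0.67
R_after = 1 − (1 − 0.67)^2 = 0.891
ΔR = 0.891 − 0.67 = 0.221

0.221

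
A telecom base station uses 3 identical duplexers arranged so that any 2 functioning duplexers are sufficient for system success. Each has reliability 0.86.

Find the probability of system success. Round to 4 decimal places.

R = Σ_{i=2}^{3} C(3,i) p^i (1−p)^{3−i} with p = 0.86
C(3,2)·0.86^2·0.14^1 = 0.310632
C(3,3)·0.86^3·0.14^0 = 0.636056
Sum = 0.9467

0.9467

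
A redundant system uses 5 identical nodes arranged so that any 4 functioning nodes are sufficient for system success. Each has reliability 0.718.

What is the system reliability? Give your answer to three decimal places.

R = Σ_{i=4}^{5} C(5,i) p^i (1−p)^{5−i} with p = 0.718
C(5,4)·0.718^4·0.282^1 = 0.37473
C(5,5)·0.718^5·0.282^0 = 0.19082
Sum = 0.566

0.566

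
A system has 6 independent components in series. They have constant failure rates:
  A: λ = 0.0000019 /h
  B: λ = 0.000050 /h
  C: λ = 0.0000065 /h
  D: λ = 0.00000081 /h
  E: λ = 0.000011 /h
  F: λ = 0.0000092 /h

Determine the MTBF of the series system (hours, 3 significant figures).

Series of exponential components: λ_sys = Σ λ_i
λ_sys = 0.0000019 + 0.000050 + 0.0000065 + 0.00000081 + 0.000011 + 0.0000092 = 7.9410e-05 /h
MTBF = 1 / λ_sys = 12600 h

12600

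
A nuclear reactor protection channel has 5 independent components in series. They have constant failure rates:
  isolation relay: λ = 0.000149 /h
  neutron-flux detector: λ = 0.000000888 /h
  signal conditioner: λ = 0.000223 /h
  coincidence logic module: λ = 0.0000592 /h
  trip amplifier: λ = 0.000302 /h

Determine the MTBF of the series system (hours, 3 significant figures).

1360

Series of exponential components: λ_sys = Σ λ_i
λ_sys = 0.000149 + 0.000000888 + 0.000223 + 0.0000592 + 0.000302 = 7.3409e-04 /h
MTBF = 1 / λ_sys = 1360 h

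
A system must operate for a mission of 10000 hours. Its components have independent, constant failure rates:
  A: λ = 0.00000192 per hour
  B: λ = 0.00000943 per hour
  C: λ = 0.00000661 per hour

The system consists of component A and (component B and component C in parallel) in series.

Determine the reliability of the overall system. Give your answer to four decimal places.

0.9753

R(A) = exp(−0.00000192 × 10000) = 0.980983
R(B) = exp(−0.00000943 × 10000) = 0.910010
R(C) = exp(−0.00000661 × 10000) = 0.936037
Parallel (B and C): 1 − (1 − 0.910010)(1 − 0.936037) = 0.994244
Series (A and [0.994244]): 0.980983 × 0.994244 = 0.9753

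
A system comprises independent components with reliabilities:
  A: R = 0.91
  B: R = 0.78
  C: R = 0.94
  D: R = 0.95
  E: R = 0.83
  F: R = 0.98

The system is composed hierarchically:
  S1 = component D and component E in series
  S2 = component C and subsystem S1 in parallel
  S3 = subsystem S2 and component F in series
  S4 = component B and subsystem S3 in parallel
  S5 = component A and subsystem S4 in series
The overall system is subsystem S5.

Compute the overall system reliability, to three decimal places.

Series (D and E): 0.95000 × 0.83000 = 0.78850
Parallel (C and [0.78850]): 1 − (1 − 0.94000)(1 − 0.78850) = 0.98731
Series ([0.98731] and F): 0.98731 × 0.98000 = 0.96756
Parallel (B and [0.96756]): 1 − (1 − 0.78000)(1 − 0.96756) = 0.99286
Series (A and [0.99286]): 0.91000 × 0.99286 = 0.904

0.904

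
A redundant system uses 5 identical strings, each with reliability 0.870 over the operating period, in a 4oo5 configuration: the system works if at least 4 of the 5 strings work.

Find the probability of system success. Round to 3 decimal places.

0.871

R = Σ_{i=4}^{5} C(5,i) p^i (1−p)^{5−i} with p = 0.870
C(5,4)·0.870^4·0.130^1 = 0.37238
C(5,5)·0.870^5·0.130^0 = 0.49842
Sum = 0.871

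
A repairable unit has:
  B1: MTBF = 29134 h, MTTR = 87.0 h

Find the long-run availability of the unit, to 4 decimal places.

0.9970

A(B1) = MTBF/(MTBF+MTTR) = 29134/(29134+87.0) = 0.9970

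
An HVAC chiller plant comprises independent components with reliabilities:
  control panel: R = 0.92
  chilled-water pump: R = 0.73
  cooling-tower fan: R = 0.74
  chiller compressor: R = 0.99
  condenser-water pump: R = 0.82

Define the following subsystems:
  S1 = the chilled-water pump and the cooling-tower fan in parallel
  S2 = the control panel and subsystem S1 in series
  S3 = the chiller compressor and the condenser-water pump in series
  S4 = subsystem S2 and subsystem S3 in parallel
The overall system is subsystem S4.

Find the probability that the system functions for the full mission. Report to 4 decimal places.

0.9728

Parallel (chilled-water pump and cooling-tower fan): 1 − (1 − 0.730000)(1 − 0.740000) = 0.929800
Series (control panel and [0.929800]): 0.920000 × 0.929800 = 0.855416
Series (chiller compressor and condenser-water pump): 0.990000 × 0.820000 = 0.811800
Parallel ([0.855416] and [0.811800]): 1 − (1 − 0.855416)(1 − 0.811800) = 0.9728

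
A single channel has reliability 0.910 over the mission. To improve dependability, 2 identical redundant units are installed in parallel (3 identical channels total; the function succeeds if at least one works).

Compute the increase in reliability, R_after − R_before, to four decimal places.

0.0893

R_before = 0.910
R_after = 1 − (1 − 0.910)^3 = 0.9993
ΔR = 0.9993 − 0.910 = 0.0893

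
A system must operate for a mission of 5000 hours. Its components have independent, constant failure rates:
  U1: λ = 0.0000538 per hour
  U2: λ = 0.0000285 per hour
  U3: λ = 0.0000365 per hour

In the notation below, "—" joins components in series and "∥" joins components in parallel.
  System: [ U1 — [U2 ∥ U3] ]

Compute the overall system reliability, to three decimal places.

0.747

R(U1) = exp(−0.0000538 × 5000) = 0.76414
R(U2) = exp(−0.0000285 × 5000) = 0.86719
R(U3) = exp(−0.0000365 × 5000) = 0.83318
Parallel (U2 and U3): 1 − (1 − 0.86719)(1 − 0.83318) = 0.97784
Series (U1 and [0.97784]): 0.76414 × 0.97784 = 0.747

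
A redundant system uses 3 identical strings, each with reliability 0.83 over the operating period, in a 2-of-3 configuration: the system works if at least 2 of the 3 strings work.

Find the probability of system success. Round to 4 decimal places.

R = Σ_{i=2}^{3} C(3,i) p^i (1−p)^{3−i} with p = 0.83
C(3,2)·0.83^2·0.17^1 = 0.351339
C(3,3)·0.83^3·0.17^0 = 0.571787
Sum = 0.9231

0.9231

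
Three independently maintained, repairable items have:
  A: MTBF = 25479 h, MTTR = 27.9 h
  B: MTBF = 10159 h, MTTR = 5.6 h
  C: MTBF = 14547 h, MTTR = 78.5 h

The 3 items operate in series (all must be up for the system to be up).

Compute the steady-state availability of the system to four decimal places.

A(A) = MTBF/(MTBF+MTTR) = 25479/(25479+27.9) = 0.998906
A(B) = MTBF/(MTBF+MTTR) = 10159/(10159+5.6) = 0.999449
A(C) = MTBF/(MTBF+MTTR) = 14547/(14547+78.5) = 0.994633
Series availability: 0.998906 × 0.999449 × 0.994633 = 0.9930

0.9930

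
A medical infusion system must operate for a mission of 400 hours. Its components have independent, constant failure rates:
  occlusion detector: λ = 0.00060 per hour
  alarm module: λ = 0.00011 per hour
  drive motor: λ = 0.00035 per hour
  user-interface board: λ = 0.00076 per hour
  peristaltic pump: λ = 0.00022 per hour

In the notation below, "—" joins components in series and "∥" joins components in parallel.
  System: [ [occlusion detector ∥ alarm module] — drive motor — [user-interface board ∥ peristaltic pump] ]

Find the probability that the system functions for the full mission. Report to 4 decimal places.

R(occlusion detector) = exp(−0.00060 × 400) = 0.786628
R(alarm module) = exp(−0.00011 × 400) = 0.956954
R(drive motor) = exp(−0.00035 × 400) = 0.869358
R(user-interface board) = exp(−0.00076 × 400) = 0.737861
R(peristaltic pump) = exp(−0.00022 × 400) = 0.915761
Parallel (occlusion detector and alarm module): 1 − (1 − 0.786628)(1 − 0.956954) = 0.990815
Parallel (user-interface board and peristaltic pump): 1 − (1 − 0.737861)(1 − 0.915761) = 0.977918
Series ([0.990815], drive motor, and [0.977918]): 0.990815 × 0.869358 × 0.977918 = 0.8424

0.8424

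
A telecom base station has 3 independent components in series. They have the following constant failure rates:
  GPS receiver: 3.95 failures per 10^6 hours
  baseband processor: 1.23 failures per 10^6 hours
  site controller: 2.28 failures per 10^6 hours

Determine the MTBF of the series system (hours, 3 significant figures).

Series of exponential components: λ_sys = Σ λ_i
λ_sys = 0.00000395 + 0.00000123 + 0.00000228 = 7.4600e-06 /h
MTBF = 1 / λ_sys = 134000 h

134000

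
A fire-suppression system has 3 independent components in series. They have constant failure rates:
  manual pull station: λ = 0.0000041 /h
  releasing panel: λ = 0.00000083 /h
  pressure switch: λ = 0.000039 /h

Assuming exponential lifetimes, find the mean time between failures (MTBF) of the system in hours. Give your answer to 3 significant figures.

Series of exponential components: λ_sys = Σ λ_i
λ_sys = 0.0000041 + 0.00000083 + 0.000039 = 4.3930e-05 /h
MTBF = 1 / λ_sys = 22800 h

22800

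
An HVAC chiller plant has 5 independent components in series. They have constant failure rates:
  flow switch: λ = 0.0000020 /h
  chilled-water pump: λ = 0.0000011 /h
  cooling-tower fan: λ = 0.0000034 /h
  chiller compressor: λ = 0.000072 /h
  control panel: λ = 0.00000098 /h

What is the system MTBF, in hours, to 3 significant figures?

12600

Series of exponential components: λ_sys = Σ λ_i
λ_sys = 0.0000020 + 0.0000011 + 0.0000034 + 0.000072 + 0.00000098 = 7.9480e-05 /h
MTBF = 1 / λ_sys = 12600 h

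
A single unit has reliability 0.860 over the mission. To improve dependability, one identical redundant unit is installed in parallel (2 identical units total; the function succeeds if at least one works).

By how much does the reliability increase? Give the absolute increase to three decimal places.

R_before = 0.860
R_after = 1 − (1 − 0.860)^2 = 0.980
ΔR = 0.980 − 0.860 = 0.120

0.120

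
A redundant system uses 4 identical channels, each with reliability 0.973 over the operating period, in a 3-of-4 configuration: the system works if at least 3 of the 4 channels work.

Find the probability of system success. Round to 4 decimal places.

0.9958

R = Σ_{i=3}^{4} C(4,i) p^i (1−p)^{4−i} with p = 0.973
C(4,3)·0.973^3·0.027^1 = 0.099486
C(4,4)·0.973^4·0.027^0 = 0.896296
Sum = 0.9958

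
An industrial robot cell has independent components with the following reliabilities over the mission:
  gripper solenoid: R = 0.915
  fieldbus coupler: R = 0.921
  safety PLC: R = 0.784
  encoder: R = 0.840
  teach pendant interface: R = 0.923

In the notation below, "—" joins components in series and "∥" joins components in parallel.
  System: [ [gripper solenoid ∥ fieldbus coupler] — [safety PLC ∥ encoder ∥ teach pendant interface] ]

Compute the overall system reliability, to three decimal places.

Parallel (gripper solenoid and fieldbus coupler): 1 − (1 − 0.91500)(1 − 0.92100) = 0.99329
Parallel (safety PLC, encoder, and teach pendant interface): 1 − (1 − 0.78400)(1 − 0.84000)(1 − 0.92300) = 0.99734
Series ([0.99329] and [0.99734]): 0.99329 × 0.99734 = 0.991

0.991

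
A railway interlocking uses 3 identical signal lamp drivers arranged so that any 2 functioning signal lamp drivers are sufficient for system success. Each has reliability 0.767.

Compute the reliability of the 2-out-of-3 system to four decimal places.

0.8624

R = Σ_{i=2}^{3} C(3,i) p^i (1−p)^{3−i} with p = 0.767
C(3,2)·0.767^2·0.233^1 = 0.411214
C(3,3)·0.767^3·0.233^0 = 0.451218
Sum = 0.8624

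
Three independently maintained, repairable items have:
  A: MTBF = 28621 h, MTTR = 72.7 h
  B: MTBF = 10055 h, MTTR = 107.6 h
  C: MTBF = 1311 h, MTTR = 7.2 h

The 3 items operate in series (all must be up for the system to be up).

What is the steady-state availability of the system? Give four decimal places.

A(A) = MTBF/(MTBF+MTTR) = 28621/(28621+72.7) = 0.997466
A(B) = MTBF/(MTBF+MTTR) = 10055/(10055+107.6) = 0.989412
A(C) = MTBF/(MTBF+MTTR) = 1311/(1311+7.2) = 0.994538
Series availability: 0.997466 × 0.989412 × 0.994538 = 0.9815

0.9815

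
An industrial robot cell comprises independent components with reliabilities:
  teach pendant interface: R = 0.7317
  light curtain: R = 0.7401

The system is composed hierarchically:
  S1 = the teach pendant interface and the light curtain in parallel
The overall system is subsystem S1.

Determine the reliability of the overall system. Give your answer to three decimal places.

Parallel (teach pendant interface and light curtain): 1 − (1 − 0.73170)(1 − 0.74010) = 0.930

0.930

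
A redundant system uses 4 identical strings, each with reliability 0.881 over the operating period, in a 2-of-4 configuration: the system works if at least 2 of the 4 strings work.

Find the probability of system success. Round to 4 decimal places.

0.9939

R = Σ_{i=2}^{4} C(4,i) p^i (1−p)^{4−i} with p = 0.881
C(4,2)·0.881^2·0.119^2 = 0.065947
C(4,3)·0.881^3·0.119^1 = 0.325488
C(4,4)·0.881^4·0.119^0 = 0.602426
Sum = 0.9939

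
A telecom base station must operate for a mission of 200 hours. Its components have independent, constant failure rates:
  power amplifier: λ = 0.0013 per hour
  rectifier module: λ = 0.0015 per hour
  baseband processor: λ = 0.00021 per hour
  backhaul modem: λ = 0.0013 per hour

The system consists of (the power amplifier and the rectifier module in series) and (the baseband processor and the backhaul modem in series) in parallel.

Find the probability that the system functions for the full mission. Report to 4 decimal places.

0.8882

R(power amplifier) = exp(−0.0013 × 200) = 0.771052
R(rectifier module) = exp(−0.0015 × 200) = 0.740818
R(baseband processor) = exp(−0.00021 × 200) = 0.958870
R(backhaul modem) = exp(−0.0013 × 200) = 0.771052
Series (power amplifier and rectifier module): 0.771052 × 0.740818 = 0.571209
Series (baseband processor and backhaul modem): 0.958870 × 0.771052 = 0.739339
Parallel ([0.571209] and [0.739339]): 1 − (1 − 0.571209)(1 − 0.739339) = 0.8882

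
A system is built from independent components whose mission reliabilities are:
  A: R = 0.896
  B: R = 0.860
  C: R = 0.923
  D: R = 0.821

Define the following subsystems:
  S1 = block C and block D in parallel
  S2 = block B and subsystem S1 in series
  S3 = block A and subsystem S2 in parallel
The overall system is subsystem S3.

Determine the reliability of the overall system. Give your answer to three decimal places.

Parallel (C and D): 1 − (1 − 0.92300)(1 − 0.82100) = 0.98622
Series (B and [0.98622]): 0.86000 × 0.98622 = 0.84815
Parallel (A and [0.84815]): 1 − (1 − 0.89600)(1 − 0.84815) = 0.984

0.984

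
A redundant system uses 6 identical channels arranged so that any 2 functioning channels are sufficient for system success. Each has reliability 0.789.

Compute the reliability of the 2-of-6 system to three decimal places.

0.998

R = Σ_{i=2}^{6} C(6,i) p^i (1−p)^{6−i} with p = 0.789
C(6,2)·0.789^2·0.211^4 = 0.01851
C(6,3)·0.789^3·0.211^3 = 0.09228
C(6,4)·0.789^4·0.211^2 = 0.25880
C(6,5)·0.789^5·0.211^1 = 0.38710
C(6,6)·0.789^6·0.211^0 = 0.24125
Sum = 0.998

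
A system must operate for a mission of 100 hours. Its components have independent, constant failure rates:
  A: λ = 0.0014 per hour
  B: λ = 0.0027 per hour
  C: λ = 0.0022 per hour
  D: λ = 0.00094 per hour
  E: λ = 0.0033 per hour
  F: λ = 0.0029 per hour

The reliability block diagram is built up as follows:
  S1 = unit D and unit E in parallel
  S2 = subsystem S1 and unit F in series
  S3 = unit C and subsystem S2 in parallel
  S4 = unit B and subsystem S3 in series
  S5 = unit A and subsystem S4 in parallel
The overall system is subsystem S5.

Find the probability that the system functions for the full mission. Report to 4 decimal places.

R(A) = exp(−0.0014 × 100) = 0.869358
R(B) = exp(−0.0027 × 100) = 0.763379
R(C) = exp(−0.0022 × 100) = 0.802519
R(D) = exp(−0.00094 × 100) = 0.910283
R(E) = exp(−0.0033 × 100) = 0.718924
R(F) = exp(−0.0029 × 100) = 0.748264
Parallel (D and E): 1 − (1 − 0.910283)(1 − 0.718924) = 0.974783
Series ([0.974783] and F): 0.974783 × 0.748264 = 0.729395
Parallel (C and [0.729395]): 1 − (1 − 0.802519)(1 − 0.729395) = 0.946561
Series (B and [0.946561]): 0.763379 × 0.946561 = 0.722585
Parallel (A and [0.722585]): 1 − (1 − 0.869358)(1 − 0.722585) = 0.9638

0.9638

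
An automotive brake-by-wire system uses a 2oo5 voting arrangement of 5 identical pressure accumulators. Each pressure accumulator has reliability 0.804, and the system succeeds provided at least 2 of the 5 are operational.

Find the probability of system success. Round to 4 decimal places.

0.9938

R = Σ_{i=2}^{5} C(5,i) p^i (1−p)^{5−i} with p = 0.804
C(5,2)·0.804^2·0.196^3 = 0.048672
C(5,3)·0.804^3·0.196^2 = 0.199655
C(5,4)·0.804^4·0.196^1 = 0.409497
C(5,5)·0.804^5·0.196^0 = 0.335954
Sum = 0.9938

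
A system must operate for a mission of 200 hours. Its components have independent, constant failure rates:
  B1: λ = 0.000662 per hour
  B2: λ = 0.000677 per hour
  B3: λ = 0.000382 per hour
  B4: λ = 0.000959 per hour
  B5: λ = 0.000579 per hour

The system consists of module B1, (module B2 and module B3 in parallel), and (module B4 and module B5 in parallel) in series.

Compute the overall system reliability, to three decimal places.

R(B1) = exp(−0.000662 × 200) = 0.87599
R(B2) = exp(−0.000677 × 200) = 0.87337
R(B3) = exp(−0.000382 × 200) = 0.92645
R(B4) = exp(−0.000959 × 200) = 0.82547
R(B5) = exp(−0.000579 × 200) = 0.89065
Parallel (B2 and B3): 1 − (1 − 0.87337)(1 − 0.92645) = 0.99069
Parallel (B4 and B5): 1 − (1 − 0.82547)(1 − 0.89065) = 0.98092
Series (B1, [0.99069], and [0.98092]): 0.87599 × 0.99069 × 0.98092 = 0.851

0.851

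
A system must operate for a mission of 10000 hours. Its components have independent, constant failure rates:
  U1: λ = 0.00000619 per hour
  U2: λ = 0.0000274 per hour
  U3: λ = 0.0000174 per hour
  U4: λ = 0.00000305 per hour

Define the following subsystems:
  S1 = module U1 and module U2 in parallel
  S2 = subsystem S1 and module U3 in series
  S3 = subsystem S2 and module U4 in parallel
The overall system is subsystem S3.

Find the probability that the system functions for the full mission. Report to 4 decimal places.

R(U1) = exp(−0.00000619 × 10000) = 0.939977
R(U2) = exp(−0.0000274 × 10000) = 0.760332
R(U3) = exp(−0.0000174 × 10000) = 0.840297
R(U4) = exp(−0.00000305 × 10000) = 0.969960
Parallel (U1 and U2): 1 − (1 − 0.939977)(1 − 0.760332) = 0.985614
Series ([0.985614] and U3): 0.985614 × 0.840297 = 0.828208
Parallel ([0.828208] and U4): 1 − (1 − 0.828208)(1 − 0.969960) = 0.9948

0.9948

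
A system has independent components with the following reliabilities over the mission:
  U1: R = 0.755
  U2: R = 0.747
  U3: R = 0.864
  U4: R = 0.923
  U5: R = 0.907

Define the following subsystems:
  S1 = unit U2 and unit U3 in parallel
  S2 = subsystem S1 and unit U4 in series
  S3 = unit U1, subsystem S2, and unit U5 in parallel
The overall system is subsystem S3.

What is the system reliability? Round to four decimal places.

Parallel (U2 and U3): 1 − (1 − 0.747000)(1 − 0.864000) = 0.965592
Series ([0.965592] and U4): 0.965592 × 0.923000 = 0.891241
Parallel (U1, [0.891241], and U5): 1 − (1 − 0.755000)(1 − 0.891241)(1 − 0.907000) = 0.9975

0.9975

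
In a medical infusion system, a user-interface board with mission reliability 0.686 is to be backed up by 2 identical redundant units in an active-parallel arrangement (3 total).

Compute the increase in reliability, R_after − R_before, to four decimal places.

0.2830

R_before = 0.686
R_after = 1 − (1 − 0.686)^3 = 0.9690
ΔR = 0.9690 − 0.686 = 0.2830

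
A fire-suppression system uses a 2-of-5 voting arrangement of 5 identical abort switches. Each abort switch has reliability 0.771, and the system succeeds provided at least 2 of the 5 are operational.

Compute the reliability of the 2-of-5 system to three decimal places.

0.989

R = Σ_{i=2}^{5} C(5,i) p^i (1−p)^{5−i} with p = 0.771
C(5,2)·0.771^2·0.229^3 = 0.07139
C(5,3)·0.771^3·0.229^2 = 0.24034
C(5,4)·0.771^4·0.229^1 = 0.40460
C(5,5)·0.771^5·0.229^0 = 0.27244
Sum = 0.989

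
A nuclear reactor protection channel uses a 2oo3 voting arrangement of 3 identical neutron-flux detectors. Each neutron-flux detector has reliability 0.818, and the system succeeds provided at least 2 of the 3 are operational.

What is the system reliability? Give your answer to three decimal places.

0.913

R = Σ_{i=2}^{3} C(3,i) p^i (1−p)^{3−i} with p = 0.818
C(3,2)·0.818^2·0.182^1 = 0.36534
C(3,3)·0.818^3·0.182^0 = 0.54734
Sum = 0.913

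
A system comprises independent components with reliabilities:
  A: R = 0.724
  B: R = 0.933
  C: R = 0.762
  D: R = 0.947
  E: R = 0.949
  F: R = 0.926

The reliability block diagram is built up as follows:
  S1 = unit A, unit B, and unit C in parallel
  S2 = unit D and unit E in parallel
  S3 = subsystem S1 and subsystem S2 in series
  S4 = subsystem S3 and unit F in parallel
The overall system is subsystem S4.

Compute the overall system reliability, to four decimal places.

0.9995

Parallel (A, B, and C): 1 − (1 − 0.724000)(1 − 0.933000)(1 − 0.762000) = 0.995599
Parallel (D and E): 1 − (1 − 0.947000)(1 − 0.949000) = 0.997297
Series ([0.995599] and [0.997297]): 0.995599 × 0.997297 = 0.992908
Parallel ([0.992908] and F): 1 − (1 − 0.992908)(1 − 0.926000) = 0.9995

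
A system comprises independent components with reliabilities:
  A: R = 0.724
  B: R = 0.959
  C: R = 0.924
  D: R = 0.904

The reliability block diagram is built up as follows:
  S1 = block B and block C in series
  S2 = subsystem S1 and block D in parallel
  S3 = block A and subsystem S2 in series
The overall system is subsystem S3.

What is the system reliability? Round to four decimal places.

Series (B and C): 0.959000 × 0.924000 = 0.886116
Parallel ([0.886116] and D): 1 − (1 − 0.886116)(1 − 0.904000) = 0.989067
Series (A and [0.989067]): 0.724000 × 0.989067 = 0.7161

0.7161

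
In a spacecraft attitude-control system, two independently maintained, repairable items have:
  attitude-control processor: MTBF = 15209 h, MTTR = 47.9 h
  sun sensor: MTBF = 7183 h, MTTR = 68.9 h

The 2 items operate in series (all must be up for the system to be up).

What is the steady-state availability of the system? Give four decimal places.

0.9874

A(attitude-control processor) = MTBF/(MTBF+MTTR) = 15209/(15209+47.9) = 0.996860
A(sun sensor) = MTBF/(MTBF+MTTR) = 7183/(7183+68.9) = 0.990499
Series availability: 0.996860 × 0.990499 = 0.9874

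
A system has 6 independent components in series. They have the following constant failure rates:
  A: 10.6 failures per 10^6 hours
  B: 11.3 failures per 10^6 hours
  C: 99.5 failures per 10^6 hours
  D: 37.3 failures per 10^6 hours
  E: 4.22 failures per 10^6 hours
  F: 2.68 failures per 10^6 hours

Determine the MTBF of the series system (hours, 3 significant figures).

Series of exponential components: λ_sys = Σ λ_i
λ_sys = 0.0000106 + 0.0000113 + 0.0000995 + 0.0000373 + 0.00000422 + 0.00000268 = 1.6560e-04 /h
MTBF = 1 / λ_sys = 6040 h

6040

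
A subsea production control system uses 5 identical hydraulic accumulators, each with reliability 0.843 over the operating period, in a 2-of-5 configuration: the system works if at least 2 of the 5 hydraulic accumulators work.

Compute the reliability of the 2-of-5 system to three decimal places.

0.997

R = Σ_{i=2}^{5} C(5,i) p^i (1−p)^{5−i} with p = 0.843
C(5,2)·0.843^2·0.157^3 = 0.02750
C(5,3)·0.843^3·0.157^2 = 0.14767
C(5,4)·0.843^4·0.157^1 = 0.39644
C(5,5)·0.843^5·0.157^0 = 0.42573
Sum = 0.997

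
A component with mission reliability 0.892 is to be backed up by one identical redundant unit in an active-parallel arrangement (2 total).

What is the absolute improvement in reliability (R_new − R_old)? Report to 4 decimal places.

0.0963

R_before = 0.892
R_after = 1 − (1 − 0.892)^2 = 0.9883
ΔR = 0.9883 − 0.892 = 0.0963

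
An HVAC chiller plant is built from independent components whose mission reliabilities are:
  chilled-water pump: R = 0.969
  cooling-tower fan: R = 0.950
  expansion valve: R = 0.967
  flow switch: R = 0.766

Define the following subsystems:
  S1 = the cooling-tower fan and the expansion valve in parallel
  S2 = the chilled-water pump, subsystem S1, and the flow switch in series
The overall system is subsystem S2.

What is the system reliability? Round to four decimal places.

0.7410

Parallel (cooling-tower fan and expansion valve): 1 − (1 − 0.950000)(1 − 0.967000) = 0.998350
Series (chilled-water pump, [0.998350], and flow switch): 0.969000 × 0.998350 × 0.766000 = 0.7410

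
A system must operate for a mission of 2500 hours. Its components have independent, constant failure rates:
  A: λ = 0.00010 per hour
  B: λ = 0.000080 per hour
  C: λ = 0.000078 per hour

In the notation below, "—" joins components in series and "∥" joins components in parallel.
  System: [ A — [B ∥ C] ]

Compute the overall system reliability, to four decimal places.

R(A) = exp(−0.00010 × 2500) = 0.778801
R(B) = exp(−0.000080 × 2500) = 0.818731
R(C) = exp(−0.000078 × 2500) = 0.822835
Parallel (B and C): 1 − (1 − 0.818731)(1 − 0.822835) = 0.967885
Series (A and [0.967885]): 0.778801 × 0.967885 = 0.7538

0.7538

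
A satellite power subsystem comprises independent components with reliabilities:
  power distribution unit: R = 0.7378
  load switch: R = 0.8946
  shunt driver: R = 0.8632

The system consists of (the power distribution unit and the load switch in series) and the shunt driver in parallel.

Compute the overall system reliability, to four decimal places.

0.9535

Series (power distribution unit and load switch): 0.737800 × 0.894600 = 0.660036
Parallel ([0.660036] and shunt driver): 1 − (1 − 0.660036)(1 − 0.863200) = 0.9535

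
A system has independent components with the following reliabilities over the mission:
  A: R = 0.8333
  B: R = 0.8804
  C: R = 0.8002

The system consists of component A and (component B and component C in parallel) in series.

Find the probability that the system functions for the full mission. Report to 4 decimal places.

Parallel (B and C): 1 − (1 − 0.880400)(1 − 0.800200) = 0.976104
Series (A and [0.976104]): 0.833300 × 0.976104 = 0.8134

0.8134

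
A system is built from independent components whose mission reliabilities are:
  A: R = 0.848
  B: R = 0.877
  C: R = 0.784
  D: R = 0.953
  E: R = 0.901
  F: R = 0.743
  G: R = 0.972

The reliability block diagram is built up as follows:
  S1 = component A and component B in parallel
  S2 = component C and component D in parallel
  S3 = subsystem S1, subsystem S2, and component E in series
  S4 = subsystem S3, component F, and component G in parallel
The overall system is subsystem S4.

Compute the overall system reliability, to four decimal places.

0.9991

Parallel (A and B): 1 − (1 − 0.848000)(1 − 0.877000) = 0.981304
Parallel (C and D): 1 − (1 − 0.784000)(1 − 0.953000) = 0.989848
Series ([0.981304], [0.989848], and E): 0.981304 × 0.989848 × 0.901000 = 0.875179
Parallel ([0.875179], F, and G): 1 − (1 − 0.875179)(1 − 0.743000)(1 − 0.972000) = 0.9991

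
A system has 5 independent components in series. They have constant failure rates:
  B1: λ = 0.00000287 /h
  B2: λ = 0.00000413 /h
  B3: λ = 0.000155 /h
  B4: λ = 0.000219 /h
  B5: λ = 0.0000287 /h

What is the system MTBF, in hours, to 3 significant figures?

Series of exponential components: λ_sys = Σ λ_i
λ_sys = 0.00000287 + 0.00000413 + 0.000155 + 0.000219 + 0.0000287 = 4.0970e-04 /h
MTBF = 1 / λ_sys = 2440 h

2440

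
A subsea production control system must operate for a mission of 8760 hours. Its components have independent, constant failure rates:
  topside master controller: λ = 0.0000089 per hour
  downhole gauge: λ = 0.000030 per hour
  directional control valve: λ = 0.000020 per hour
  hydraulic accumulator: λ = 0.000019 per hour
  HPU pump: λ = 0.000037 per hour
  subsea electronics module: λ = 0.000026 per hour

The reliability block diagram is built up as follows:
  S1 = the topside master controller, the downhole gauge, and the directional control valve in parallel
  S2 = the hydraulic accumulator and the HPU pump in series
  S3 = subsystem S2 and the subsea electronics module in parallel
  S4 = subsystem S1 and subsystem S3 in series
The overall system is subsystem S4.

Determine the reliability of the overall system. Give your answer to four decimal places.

0.9185

R(topside master controller) = exp(−0.0000089 × 8760) = 0.924998
R(downhole gauge) = exp(−0.000030 × 8760) = 0.768896
R(directional control valve) = exp(−0.000020 × 8760) = 0.839289
R(hydraulic accumulator) = exp(−0.000019 × 8760) = 0.846674
R(HPU pump) = exp(−0.000037 × 8760) = 0.723163
R(subsea electronics module) = exp(−0.000026 × 8760) = 0.796315
Parallel (topside master controller, downhole gauge, and directional control valve): 1 − (1 − 0.924998)(1 − 0.768896)(1 − 0.839289) = 0.997214
Series (hydraulic accumulator and HPU pump): 0.846674 × 0.723163 = 0.612283
Parallel ([0.612283] and subsea electronics module): 1 − (1 − 0.612283)(1 − 0.796315) = 0.921028
Series ([0.997214] and [0.921028]): 0.997214 × 0.921028 = 0.9185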